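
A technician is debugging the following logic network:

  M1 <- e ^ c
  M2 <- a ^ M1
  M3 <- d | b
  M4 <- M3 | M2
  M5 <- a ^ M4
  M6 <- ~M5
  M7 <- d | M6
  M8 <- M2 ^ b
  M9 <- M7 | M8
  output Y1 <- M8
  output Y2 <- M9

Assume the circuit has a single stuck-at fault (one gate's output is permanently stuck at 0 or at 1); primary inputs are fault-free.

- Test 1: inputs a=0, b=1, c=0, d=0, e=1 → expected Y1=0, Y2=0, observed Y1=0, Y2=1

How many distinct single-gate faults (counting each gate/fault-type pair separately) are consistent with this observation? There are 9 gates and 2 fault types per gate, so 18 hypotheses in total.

Fault-free: M1=1, M2=1, M3=1, M4=1, M5=1, M6=0, M7=0, M8=0, M9=0 → Y1=0, Y2=0. Observed Y1=0, Y2=1.
  M1: none of the 2 fault types match ✗
  M2: none of the 2 fault types match ✗
  M3: none of the 2 fault types match ✗
  M4: stuck-at-0 ✓; others ✗
  M5: stuck-at-0 ✓; others ✗
  M6: stuck-at-1 ✓; others ✗
  M7: stuck-at-1 ✓; others ✗
  M8: none of the 2 fault types match ✗
  M9: stuck-at-1 ✓; others ✗
Consistent faults: {M4 stuck-at-0, M5 stuck-at-0, M6 stuck-at-1, M7 stuck-at-1, M9 stuck-at-1} — 5 in all.

5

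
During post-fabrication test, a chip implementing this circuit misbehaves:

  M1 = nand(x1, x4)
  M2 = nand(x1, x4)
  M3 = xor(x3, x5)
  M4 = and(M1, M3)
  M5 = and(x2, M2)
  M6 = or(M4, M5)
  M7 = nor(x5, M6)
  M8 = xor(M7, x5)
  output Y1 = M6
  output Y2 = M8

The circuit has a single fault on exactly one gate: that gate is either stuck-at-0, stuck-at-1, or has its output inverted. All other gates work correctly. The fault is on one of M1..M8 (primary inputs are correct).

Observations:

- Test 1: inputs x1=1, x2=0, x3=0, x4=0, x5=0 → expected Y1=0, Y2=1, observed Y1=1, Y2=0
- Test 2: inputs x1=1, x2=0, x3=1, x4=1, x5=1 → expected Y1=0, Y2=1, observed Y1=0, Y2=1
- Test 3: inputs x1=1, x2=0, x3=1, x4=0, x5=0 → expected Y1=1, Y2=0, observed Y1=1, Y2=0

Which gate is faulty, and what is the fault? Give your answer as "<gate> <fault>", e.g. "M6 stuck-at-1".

Fault-free values for test 1 (x1=1, x2=0, x3=0, x4=0, x5=0): M1=1, M2=1, M3=0, M4=0, M5=0, M6=0, M7=1, M8=1, giving Y1=0, Y2=1. Observed Y1=1, Y2=0.
Test 1: faults giving observed Y1=1, Y2=0 are {M3 stuck-at-1, M3 inverted output, M4 stuck-at-1, M4 inverted output, M5 stuck-at-1, M5 inverted output, M6 stuck-at-1, M6 inverted output}.
Test 2 (x1=1, x2=0, x3=1, x4=1, x5=1): fault-free M1=0, M2=0, M3=0, M4=0, M5=0, M6=0, M7=0, M8=1 → Y1=0, Y2=1; observed Y1=0, Y2=1. Eliminates M4 stuck-at-1, M4 inverted output, M5 stuck-at-1, M5 inverted output, M6 stuck-at-1, M6 inverted output.
Test 3 (x1=1, x2=0, x3=1, x4=0, x5=0): fault-free M1=1, M2=1, M3=1, M4=1, M5=0, M6=1, M7=0, M8=0 → Y1=1, Y2=0; observed Y1=1, Y2=0. Eliminates M3 inverted output.
Only M3 stuck-at-1 is consistent with every test.

M3 stuck-at-1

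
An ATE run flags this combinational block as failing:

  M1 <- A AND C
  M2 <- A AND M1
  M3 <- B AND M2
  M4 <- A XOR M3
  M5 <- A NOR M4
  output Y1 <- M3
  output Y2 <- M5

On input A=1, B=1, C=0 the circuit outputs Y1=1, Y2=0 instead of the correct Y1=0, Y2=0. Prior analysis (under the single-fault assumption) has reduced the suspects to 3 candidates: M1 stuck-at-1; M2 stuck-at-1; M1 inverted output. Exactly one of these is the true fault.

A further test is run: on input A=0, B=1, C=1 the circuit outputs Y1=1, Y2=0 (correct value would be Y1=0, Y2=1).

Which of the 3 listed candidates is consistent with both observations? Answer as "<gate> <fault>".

Evaluate each candidate on input A=0, B=1, C=1:
  M1 stuck-at-1: M1=1 [stuck-at-1], M2=0, M3=0, M4=0, M5=1 → Y1=0, Y2=1 — eliminated
  M2 stuck-at-1: M1=0, M2=1 [stuck-at-1], M3=1, M4=1, M5=0 → Y1=1, Y2=0 — matches
  M1 inverted output: M1=1 [inverted output], M2=0, M3=0, M4=0, M5=1 → Y1=0, Y2=1 — eliminated
Only M2 stuck-at-1 reproduces the observed Y1=1, Y2=0.

M2 stuck-at-1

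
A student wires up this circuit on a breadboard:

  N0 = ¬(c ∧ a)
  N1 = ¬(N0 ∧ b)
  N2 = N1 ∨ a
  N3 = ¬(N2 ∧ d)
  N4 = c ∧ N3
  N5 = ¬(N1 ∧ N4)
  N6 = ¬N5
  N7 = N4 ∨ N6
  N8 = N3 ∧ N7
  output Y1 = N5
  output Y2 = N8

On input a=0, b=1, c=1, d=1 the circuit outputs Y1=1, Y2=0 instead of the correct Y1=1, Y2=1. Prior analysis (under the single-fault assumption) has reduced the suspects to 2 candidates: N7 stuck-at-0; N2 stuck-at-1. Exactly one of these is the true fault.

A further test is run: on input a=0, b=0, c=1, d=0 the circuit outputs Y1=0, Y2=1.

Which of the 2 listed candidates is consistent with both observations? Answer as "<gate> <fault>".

Evaluate each candidate on input a=0, b=0, c=1, d=0:
  N7 stuck-at-0: N0=1, N1=1, N2=1, N3=1, N4=1, N5=0, N6=1, N7=0 [stuck-at-0], N8=0 → Y1=0, Y2=0 — eliminated
  N2 stuck-at-1: N0=1, N1=1, N2=1 [stuck-at-1], N3=1, N4=1, N5=0, N6=1, N7=1, N8=1 → Y1=0, Y2=1 — matches
Only N2 stuck-at-1 reproduces the observed Y1=0, Y2=1.

N2 stuck-at-1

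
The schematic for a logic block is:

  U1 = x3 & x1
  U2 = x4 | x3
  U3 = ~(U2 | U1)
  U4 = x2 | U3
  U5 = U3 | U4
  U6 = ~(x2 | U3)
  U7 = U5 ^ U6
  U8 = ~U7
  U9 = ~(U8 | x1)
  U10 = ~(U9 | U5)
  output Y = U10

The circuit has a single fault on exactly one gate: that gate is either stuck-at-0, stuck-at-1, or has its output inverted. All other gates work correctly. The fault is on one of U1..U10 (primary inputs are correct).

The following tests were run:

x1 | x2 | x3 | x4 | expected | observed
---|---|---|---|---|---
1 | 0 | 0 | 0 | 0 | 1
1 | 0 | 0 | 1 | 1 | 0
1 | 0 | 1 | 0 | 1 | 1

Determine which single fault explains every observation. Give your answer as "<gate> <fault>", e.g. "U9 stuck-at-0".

U2 inverted output

Fault-free values for test 1 (x1=1, x2=0, x3=0, x4=0): U1=0, U2=0, U3=1, U4=1, U5=1, U6=0, U7=1, U8=0, U9=0, U10=0, giving Y=0. Observed 1.
Test 1: faults giving observed 1 are {U1 stuck-at-1, U1 inverted output, U2 stuck-at-1, U2 inverted output, U3 stuck-at-0, U3 inverted output, U5 stuck-at-0, U5 inverted output, U10 stuck-at-1, U10 inverted output}.
Test 2 (x1=1, x2=0, x3=0, x4=1): fault-free U1=0, U2=1, U3=0, U4=0, U5=0, U6=1, U7=1, U8=0, U9=0, U10=1 → 1; observed 0. Eliminates U1 stuck-at-1, U1 inverted output, U2 stuck-at-1, U3 stuck-at-0, U5 stuck-at-0, U10 stuck-at-1.
Test 3 (x1=1, x2=0, x3=1, x4=0): fault-free U1=1, U2=1, U3=0, U4=0, U5=0, U6=1, U7=1, U8=0, U9=0, U10=1 → 1; observed 1. Eliminates U3 inverted output, U5 inverted output, U10 inverted output.
Only U2 inverted output is consistent with every test.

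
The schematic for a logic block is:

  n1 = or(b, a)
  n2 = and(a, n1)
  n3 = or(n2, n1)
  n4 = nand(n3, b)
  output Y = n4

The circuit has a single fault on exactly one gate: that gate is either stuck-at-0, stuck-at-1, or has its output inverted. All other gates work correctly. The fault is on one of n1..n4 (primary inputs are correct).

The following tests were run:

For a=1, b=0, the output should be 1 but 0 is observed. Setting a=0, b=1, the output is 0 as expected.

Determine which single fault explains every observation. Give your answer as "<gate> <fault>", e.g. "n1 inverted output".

n4 stuck-at-0

Fault-free values for test 1 (a=1, b=0): n1=1, n2=1, n3=1, n4=1, giving Y=1. Observed 0.
Test 1: faults giving observed 0 are {n4 stuck-at-0, n4 inverted output}.
Test 2 (a=0, b=1): fault-free n1=1, n2=0, n3=1, n4=0 → 0; observed 0. Eliminates n4 inverted output.
Only n4 stuck-at-0 is consistent with every test.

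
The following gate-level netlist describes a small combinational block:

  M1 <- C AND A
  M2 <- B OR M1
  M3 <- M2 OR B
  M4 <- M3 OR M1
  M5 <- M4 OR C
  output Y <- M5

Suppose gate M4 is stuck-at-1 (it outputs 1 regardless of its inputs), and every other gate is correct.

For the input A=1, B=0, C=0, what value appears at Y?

Propagate with M4 forced: M1=0, M2=0, M3=0, M4=1 [stuck-at-1], M5=1.
So Y = 1. (Without the fault it would be 0.)

1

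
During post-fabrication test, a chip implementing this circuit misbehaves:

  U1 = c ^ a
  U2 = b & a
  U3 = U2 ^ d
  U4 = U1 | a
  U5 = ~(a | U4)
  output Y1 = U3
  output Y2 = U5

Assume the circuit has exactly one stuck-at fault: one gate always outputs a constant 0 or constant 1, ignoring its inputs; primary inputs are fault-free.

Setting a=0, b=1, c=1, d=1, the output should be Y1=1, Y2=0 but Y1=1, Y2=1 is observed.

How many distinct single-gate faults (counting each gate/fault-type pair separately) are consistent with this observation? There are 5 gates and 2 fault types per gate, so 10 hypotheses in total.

3

Fault-free: U1=1, U2=0, U3=1, U4=1, U5=0 → Y1=1, Y2=0. Observed Y1=1, Y2=1.
  U1 stuck-at-0: output Y1=1, Y2=1 ✓
  U1 stuck-at-1: output Y1=1, Y2=0 ✗
  U2 stuck-at-0: output Y1=1, Y2=0 ✗
  U2 stuck-at-1: output Y1=0, Y2=0 ✗
  U3 stuck-at-0: output Y1=0, Y2=0 ✗
  U3 stuck-at-1: output Y1=1, Y2=0 ✗
  U4 stuck-at-0: output Y1=1, Y2=1 ✓
  U4 stuck-at-1: output Y1=1, Y2=0 ✗
  U5 stuck-at-0: output Y1=1, Y2=0 ✗
  U5 stuck-at-1: output Y1=1, Y2=1 ✓
Consistent faults: {U1 stuck-at-0, U4 stuck-at-0, U5 stuck-at-1} — 3 in all.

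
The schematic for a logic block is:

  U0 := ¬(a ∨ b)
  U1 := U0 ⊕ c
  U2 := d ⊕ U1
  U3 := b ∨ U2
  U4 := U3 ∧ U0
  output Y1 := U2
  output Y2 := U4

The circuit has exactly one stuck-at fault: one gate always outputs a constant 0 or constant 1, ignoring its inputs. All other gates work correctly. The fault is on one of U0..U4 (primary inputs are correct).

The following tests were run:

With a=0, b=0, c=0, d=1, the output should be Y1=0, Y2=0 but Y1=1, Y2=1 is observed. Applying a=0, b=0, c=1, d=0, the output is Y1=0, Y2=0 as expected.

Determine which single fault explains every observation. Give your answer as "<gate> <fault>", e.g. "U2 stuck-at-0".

U1 stuck-at-0

Fault-free values for test 1 (a=0, b=0, c=0, d=1): U0=1, U1=1, U2=0, U3=0, U4=0, giving Y1=0, Y2=0. Observed Y1=1, Y2=1.
Test 1: faults giving observed Y1=1, Y2=1 are {U1 stuck-at-0, U2 stuck-at-1}.
Test 2 (a=0, b=0, c=1, d=0): fault-free U0=1, U1=0, U2=0, U3=0, U4=0 → Y1=0, Y2=0; observed Y1=0, Y2=0. Eliminates U2 stuck-at-1.
Only U1 stuck-at-0 is consistent with every test.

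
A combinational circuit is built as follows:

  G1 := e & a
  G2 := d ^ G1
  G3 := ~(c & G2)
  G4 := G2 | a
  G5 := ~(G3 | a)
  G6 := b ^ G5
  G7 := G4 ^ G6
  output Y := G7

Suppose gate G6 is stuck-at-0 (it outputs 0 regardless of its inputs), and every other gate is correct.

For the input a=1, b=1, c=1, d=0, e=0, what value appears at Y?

Propagate with G6 forced: G1=0, G2=0, G3=1, G4=1, G5=0, G6=0 [stuck-at-0], G7=1.
So Y = 1. (Without the fault it would be 0.)

1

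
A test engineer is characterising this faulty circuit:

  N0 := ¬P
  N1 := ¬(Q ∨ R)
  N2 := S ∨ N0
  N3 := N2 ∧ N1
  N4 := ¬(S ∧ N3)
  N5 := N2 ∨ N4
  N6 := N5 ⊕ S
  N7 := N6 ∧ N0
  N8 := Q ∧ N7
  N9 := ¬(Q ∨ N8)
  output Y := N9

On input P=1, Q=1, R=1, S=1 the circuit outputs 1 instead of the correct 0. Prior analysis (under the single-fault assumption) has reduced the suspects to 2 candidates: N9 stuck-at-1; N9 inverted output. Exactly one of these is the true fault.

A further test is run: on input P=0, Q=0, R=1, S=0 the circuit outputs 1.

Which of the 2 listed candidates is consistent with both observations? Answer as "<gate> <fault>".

N9 stuck-at-1

Evaluate each candidate on input P=0, Q=0, R=1, S=0:
  N9 stuck-at-1: N0=1, N1=0, N2=1, N3=0, N4=1, N5=1, N6=1, N7=1, N8=0, N9=1 [stuck-at-1] → 1 — matches
  N9 inverted output: N0=1, N1=0, N2=1, N3=0, N4=1, N5=1, N6=1, N7=1, N8=0, N9=0 [inverted output] → 0 — eliminated
Only N9 stuck-at-1 reproduces the observed 1.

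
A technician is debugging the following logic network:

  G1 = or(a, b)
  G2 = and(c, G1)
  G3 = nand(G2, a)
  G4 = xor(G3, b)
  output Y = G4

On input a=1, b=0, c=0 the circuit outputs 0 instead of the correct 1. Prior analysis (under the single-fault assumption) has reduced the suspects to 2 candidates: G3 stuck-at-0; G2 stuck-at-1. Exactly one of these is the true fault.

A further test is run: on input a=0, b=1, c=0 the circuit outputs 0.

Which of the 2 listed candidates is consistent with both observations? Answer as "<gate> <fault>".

Evaluate each candidate on input a=0, b=1, c=0:
  G3 stuck-at-0: G1=1, G2=0, G3=0 [stuck-at-0], G4=1 → 1 — eliminated
  G2 stuck-at-1: G1=1, G2=1 [stuck-at-1], G3=1, G4=0 → 0 — matches
Only G2 stuck-at-1 reproduces the observed 0.

G2 stuck-at-1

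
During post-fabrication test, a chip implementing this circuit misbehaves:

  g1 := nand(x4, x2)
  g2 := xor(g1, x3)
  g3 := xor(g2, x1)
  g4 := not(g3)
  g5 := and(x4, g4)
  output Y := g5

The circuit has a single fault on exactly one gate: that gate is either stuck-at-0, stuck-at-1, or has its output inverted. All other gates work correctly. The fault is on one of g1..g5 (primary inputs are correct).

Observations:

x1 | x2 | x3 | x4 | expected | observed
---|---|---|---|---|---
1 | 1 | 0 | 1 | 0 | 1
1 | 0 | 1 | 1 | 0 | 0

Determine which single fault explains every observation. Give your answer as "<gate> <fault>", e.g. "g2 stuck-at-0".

Fault-free values for test 1 (x1=1, x2=1, x3=0, x4=1): g1=0, g2=0, g3=1, g4=0, g5=0, giving Y=0. Observed 1.
Test 1: faults giving observed 1 are {g1 stuck-at-1, g1 inverted output, g2 stuck-at-1, g2 inverted output, g3 stuck-at-0, g3 inverted output, g4 stuck-at-1, g4 inverted output, g5 stuck-at-1, g5 inverted output}.
Test 2 (x1=1, x2=0, x3=1, x4=1): fault-free g1=1, g2=0, g3=1, g4=0, g5=0 → 0; observed 0. Eliminates g1 inverted output, g2 stuck-at-1, g2 inverted output, g3 stuck-at-0, g3 inverted output, g4 stuck-at-1, g4 inverted output, g5 stuck-at-1, g5 inverted output.
Only g1 stuck-at-1 is consistent with every test.

g1 stuck-at-1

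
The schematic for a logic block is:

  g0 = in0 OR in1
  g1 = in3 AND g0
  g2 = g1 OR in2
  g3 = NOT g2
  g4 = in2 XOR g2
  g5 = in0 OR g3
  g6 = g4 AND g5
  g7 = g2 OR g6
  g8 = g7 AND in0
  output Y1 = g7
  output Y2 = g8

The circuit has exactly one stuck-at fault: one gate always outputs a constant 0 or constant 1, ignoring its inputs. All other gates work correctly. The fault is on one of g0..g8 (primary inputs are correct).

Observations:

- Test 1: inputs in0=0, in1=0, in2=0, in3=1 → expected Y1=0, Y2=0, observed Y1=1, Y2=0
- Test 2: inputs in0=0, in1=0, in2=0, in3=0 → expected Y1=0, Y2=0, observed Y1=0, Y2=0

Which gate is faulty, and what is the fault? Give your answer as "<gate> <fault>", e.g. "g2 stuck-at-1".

Fault-free values for test 1 (in0=0, in1=0, in2=0, in3=1): g0=0, g1=0, g2=0, g3=1, g4=0, g5=1, g6=0, g7=0, g8=0, giving Y1=0, Y2=0. Observed Y1=1, Y2=0.
Test 1: faults giving observed Y1=1, Y2=0 are {g0 stuck-at-1, g1 stuck-at-1, g2 stuck-at-1, g4 stuck-at-1, g6 stuck-at-1, g7 stuck-at-1}.
Test 2 (in0=0, in1=0, in2=0, in3=0): fault-free g0=0, g1=0, g2=0, g3=1, g4=0, g5=1, g6=0, g7=0, g8=0 → Y1=0, Y2=0; observed Y1=0, Y2=0. Eliminates g1 stuck-at-1, g2 stuck-at-1, g4 stuck-at-1, g6 stuck-at-1, g7 stuck-at-1.
Only g0 stuck-at-1 is consistent with every test.

g0 stuck-at-1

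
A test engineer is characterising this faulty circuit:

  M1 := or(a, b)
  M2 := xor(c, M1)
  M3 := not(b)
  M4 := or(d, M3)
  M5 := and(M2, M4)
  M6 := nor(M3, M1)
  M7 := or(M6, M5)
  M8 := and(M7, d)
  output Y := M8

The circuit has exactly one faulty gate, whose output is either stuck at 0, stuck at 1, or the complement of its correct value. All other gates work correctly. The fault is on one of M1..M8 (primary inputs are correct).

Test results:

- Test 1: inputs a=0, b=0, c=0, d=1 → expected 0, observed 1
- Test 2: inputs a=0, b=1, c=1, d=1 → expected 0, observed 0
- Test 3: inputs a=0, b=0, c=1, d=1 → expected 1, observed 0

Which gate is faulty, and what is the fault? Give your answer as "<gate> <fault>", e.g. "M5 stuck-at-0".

M1 stuck-at-1

Fault-free values for test 1 (a=0, b=0, c=0, d=1): M1=0, M2=0, M3=1, M4=1, M5=0, M6=0, M7=0, M8=0, giving Y=0. Observed 1.
Test 1: faults giving observed 1 are {M1 stuck-at-1, M1 inverted output, M2 stuck-at-1, M2 inverted output, M3 stuck-at-0, M3 inverted output, M5 stuck-at-1, M5 inverted output, M6 stuck-at-1, M6 inverted output, M7 stuck-at-1, M7 inverted output, M8 stuck-at-1, M8 inverted output}.
Test 2 (a=0, b=1, c=1, d=1): fault-free M1=1, M2=0, M3=0, M4=1, M5=0, M6=0, M7=0, M8=0 → 0; observed 0. Eliminates M1 inverted output, M2 stuck-at-1, M2 inverted output, M5 stuck-at-1, M5 inverted output, M6 stuck-at-1, M6 inverted output, M7 stuck-at-1, M7 inverted output, M8 stuck-at-1, M8 inverted output.
Test 3 (a=0, b=0, c=1, d=1): fault-free M1=0, M2=1, M3=1, M4=1, M5=1, M6=0, M7=1, M8=1 → 1; observed 0. Eliminates M3 stuck-at-0, M3 inverted output.
Only M1 stuck-at-1 is consistent with every test.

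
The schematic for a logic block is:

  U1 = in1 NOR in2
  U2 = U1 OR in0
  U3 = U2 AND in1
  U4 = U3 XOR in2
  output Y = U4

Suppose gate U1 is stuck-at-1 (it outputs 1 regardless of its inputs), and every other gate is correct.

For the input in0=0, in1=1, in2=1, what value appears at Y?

Propagate with U1 forced: U1=1 [stuck-at-1], U2=1, U3=1, U4=0.
So Y = 0. (Without the fault it would be 1.)

0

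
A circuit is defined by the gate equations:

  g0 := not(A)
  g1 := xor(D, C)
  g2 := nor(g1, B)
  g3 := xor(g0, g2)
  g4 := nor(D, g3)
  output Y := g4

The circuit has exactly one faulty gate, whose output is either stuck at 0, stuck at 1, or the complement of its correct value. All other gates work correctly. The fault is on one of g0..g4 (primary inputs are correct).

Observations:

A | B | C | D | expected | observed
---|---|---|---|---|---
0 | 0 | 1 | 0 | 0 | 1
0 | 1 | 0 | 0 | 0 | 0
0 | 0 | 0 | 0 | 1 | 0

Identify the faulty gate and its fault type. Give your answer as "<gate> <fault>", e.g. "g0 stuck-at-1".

g1 inverted output

Fault-free values for test 1 (A=0, B=0, C=1, D=0): g0=1, g1=1, g2=0, g3=1, g4=0, giving Y=0. Observed 1.
Test 1: faults giving observed 1 are {g0 stuck-at-0, g0 inverted output, g1 stuck-at-0, g1 inverted output, g2 stuck-at-1, g2 inverted output, g3 stuck-at-0, g3 inverted output, g4 stuck-at-1, g4 inverted output}.
Test 2 (A=0, B=1, C=0, D=0): fault-free g0=1, g1=0, g2=0, g3=1, g4=0 → 0; observed 0. Eliminates g0 stuck-at-0, g0 inverted output, g2 stuck-at-1, g2 inverted output, g3 stuck-at-0, g3 inverted output, g4 stuck-at-1, g4 inverted output.
Test 3 (A=0, B=0, C=0, D=0): fault-free g0=1, g1=0, g2=1, g3=0, g4=1 → 1; observed 0. Eliminates g1 stuck-at-0.
Only g1 inverted output is consistent with every test.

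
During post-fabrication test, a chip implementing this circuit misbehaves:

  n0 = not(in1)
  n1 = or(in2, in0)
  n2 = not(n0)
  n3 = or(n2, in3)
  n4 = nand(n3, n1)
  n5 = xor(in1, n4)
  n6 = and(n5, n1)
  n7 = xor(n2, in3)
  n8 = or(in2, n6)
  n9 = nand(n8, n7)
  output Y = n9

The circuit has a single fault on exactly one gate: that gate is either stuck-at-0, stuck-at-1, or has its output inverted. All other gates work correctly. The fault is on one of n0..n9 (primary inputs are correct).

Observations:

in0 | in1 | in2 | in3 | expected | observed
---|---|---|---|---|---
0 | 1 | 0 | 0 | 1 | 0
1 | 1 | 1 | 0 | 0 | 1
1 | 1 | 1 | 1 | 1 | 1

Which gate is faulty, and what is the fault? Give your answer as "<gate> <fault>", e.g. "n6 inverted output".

Fault-free values for test 1 (in0=0, in1=1, in2=0, in3=0): n0=0, n1=0, n2=1, n3=1, n4=1, n5=0, n6=0, n7=1, n8=0, n9=1, giving Y=1. Observed 0.
Test 1: faults giving observed 0 are {n1 stuck-at-1, n1 inverted output, n6 stuck-at-1, n6 inverted output, n8 stuck-at-1, n8 inverted output, n9 stuck-at-0, n9 inverted output}.
Test 2 (in0=1, in1=1, in2=1, in3=0): fault-free n0=0, n1=1, n2=1, n3=1, n4=0, n5=1, n6=1, n7=1, n8=1, n9=0 → 0; observed 1. Eliminates n1 stuck-at-1, n1 inverted output, n6 stuck-at-1, n6 inverted output, n8 stuck-at-1, n9 stuck-at-0.
Test 3 (in0=1, in1=1, in2=1, in3=1): fault-free n0=0, n1=1, n2=1, n3=1, n4=0, n5=1, n6=1, n7=0, n8=1, n9=1 → 1; observed 1. Eliminates n9 inverted output.
Only n8 inverted output is consistent with every test.

n8 inverted output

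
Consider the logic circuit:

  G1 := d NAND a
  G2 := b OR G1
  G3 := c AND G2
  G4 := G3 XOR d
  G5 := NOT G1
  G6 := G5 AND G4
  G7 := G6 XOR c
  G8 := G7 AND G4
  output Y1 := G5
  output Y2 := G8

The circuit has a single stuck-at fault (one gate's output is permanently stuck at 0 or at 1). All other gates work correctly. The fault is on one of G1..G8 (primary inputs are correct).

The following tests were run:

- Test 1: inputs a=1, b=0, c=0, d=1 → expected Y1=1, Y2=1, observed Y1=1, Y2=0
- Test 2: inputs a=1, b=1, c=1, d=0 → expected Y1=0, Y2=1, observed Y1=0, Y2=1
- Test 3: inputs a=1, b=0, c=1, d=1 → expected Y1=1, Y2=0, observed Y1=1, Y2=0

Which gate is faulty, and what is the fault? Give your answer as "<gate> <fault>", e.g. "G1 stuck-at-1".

Fault-free values for test 1 (a=1, b=0, c=0, d=1): G1=0, G2=0, G3=0, G4=1, G5=1, G6=1, G7=1, G8=1, giving Y1=1, Y2=1. Observed Y1=1, Y2=0.
Test 1: faults giving observed Y1=1, Y2=0 are {G3 stuck-at-1, G4 stuck-at-0, G6 stuck-at-0, G7 stuck-at-0, G8 stuck-at-0}.
Test 2 (a=1, b=1, c=1, d=0): fault-free G1=1, G2=1, G3=1, G4=1, G5=0, G6=0, G7=1, G8=1 → Y1=0, Y2=1; observed Y1=0, Y2=1. Eliminates G4 stuck-at-0, G7 stuck-at-0, G8 stuck-at-0.
Test 3 (a=1, b=0, c=1, d=1): fault-free G1=0, G2=0, G3=0, G4=1, G5=1, G6=1, G7=0, G8=0 → Y1=1, Y2=0; observed Y1=1, Y2=0. Eliminates G6 stuck-at-0.
Only G3 stuck-at-1 is consistent with every test.

G3 stuck-at-1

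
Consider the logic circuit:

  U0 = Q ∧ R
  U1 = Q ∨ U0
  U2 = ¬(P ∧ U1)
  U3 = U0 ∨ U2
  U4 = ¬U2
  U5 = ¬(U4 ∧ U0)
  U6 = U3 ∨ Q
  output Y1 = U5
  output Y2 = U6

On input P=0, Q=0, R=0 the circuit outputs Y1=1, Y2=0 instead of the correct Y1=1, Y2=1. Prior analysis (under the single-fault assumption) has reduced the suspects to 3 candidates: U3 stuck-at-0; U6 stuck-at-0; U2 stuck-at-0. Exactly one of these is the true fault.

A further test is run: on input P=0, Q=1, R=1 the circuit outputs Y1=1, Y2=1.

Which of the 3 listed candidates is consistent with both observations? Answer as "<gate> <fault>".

U3 stuck-at-0

Evaluate each candidate on input P=0, Q=1, R=1:
  U3 stuck-at-0: U0=1, U1=1, U2=1, U3=0 [stuck-at-0], U4=0, U5=1, U6=1 → Y1=1, Y2=1 — matches
  U6 stuck-at-0: U0=1, U1=1, U2=1, U3=1, U4=0, U5=1, U6=0 [stuck-at-0] → Y1=1, Y2=0 — eliminated
  U2 stuck-at-0: U0=1, U1=1, U2=0 [stuck-at-0], U3=1, U4=1, U5=0, U6=1 → Y1=0, Y2=1 — eliminated
Only U3 stuck-at-0 reproduces the observed Y1=1, Y2=1.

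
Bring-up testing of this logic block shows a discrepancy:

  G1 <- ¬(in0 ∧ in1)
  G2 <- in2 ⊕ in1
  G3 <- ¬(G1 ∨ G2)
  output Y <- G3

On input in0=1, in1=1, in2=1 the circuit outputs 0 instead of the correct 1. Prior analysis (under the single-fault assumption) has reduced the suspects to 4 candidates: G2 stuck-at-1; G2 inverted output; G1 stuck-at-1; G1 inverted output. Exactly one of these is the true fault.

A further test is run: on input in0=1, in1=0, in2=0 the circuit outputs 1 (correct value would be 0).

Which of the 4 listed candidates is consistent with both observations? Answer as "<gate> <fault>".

Evaluate each candidate on input in0=1, in1=0, in2=0:
  G2 stuck-at-1: G1=1, G2=1 [stuck-at-1], G3=0 → 0 — eliminated
  G2 inverted output: G1=1, G2=1 [inverted output], G3=0 → 0 — eliminated
  G1 stuck-at-1: G1=1 [stuck-at-1], G2=0, G3=0 → 0 — eliminated
  G1 inverted output: G1=0 [inverted output], G2=0, G3=1 → 1 — matches
Only G1 inverted output reproduces the observed 1.

G1 inverted output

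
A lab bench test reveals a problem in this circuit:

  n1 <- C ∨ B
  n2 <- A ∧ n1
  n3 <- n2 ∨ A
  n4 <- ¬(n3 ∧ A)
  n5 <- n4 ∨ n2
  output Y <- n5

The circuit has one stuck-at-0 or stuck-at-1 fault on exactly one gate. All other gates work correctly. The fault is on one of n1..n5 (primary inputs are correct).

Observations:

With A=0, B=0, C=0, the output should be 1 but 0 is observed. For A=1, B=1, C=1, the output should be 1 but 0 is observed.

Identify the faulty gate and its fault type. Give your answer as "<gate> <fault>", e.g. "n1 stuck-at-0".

n5 stuck-at-0

Fault-free values for test 1 (A=0, B=0, C=0): n1=0, n2=0, n3=0, n4=1, n5=1, giving Y=1. Observed 0.
Test 1: faults giving observed 0 are {n4 stuck-at-0, n5 stuck-at-0}.
Test 2 (A=1, B=1, C=1): fault-free n1=1, n2=1, n3=1, n4=0, n5=1 → 1; observed 0. Eliminates n4 stuck-at-0.
Only n5 stuck-at-0 is consistent with every test.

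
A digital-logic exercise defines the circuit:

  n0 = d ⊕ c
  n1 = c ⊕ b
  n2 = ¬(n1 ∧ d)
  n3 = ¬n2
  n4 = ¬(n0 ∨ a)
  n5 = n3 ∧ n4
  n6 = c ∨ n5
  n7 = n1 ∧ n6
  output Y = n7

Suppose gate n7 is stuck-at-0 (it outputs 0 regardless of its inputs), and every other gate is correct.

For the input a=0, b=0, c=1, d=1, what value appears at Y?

0

Propagate with n7 forced: n0=0, n1=1, n2=0, n3=1, n4=1, n5=1, n6=1, n7=0 [stuck-at-0].
So Y = 0. (Without the fault it would be 1.)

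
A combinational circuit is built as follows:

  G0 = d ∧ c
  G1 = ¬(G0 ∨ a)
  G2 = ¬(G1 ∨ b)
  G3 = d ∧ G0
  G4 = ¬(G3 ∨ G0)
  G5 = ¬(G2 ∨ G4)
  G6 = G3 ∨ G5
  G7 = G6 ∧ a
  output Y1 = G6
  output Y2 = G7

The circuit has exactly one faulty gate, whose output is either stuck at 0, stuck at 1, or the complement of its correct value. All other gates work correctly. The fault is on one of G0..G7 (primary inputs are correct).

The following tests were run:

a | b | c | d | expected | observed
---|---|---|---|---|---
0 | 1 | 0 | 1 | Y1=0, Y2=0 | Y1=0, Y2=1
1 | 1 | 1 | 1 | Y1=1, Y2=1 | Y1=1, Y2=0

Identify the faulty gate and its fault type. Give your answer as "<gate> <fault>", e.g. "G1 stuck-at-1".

Fault-free values for test 1 (a=0, b=1, c=0, d=1): G0=0, G1=1, G2=0, G3=0, G4=1, G5=0, G6=0, G7=0, giving Y1=0, Y2=0. Observed Y1=0, Y2=1.
Test 1: faults giving observed Y1=0, Y2=1 are {G7 stuck-at-1, G7 inverted output}.
Test 2 (a=1, b=1, c=1, d=1): fault-free G0=1, G1=0, G2=0, G3=1, G4=0, G5=1, G6=1, G7=1 → Y1=1, Y2=1; observed Y1=1, Y2=0. Eliminates G7 stuck-at-1.
Only G7 inverted output is consistent with every test.

G7 inverted output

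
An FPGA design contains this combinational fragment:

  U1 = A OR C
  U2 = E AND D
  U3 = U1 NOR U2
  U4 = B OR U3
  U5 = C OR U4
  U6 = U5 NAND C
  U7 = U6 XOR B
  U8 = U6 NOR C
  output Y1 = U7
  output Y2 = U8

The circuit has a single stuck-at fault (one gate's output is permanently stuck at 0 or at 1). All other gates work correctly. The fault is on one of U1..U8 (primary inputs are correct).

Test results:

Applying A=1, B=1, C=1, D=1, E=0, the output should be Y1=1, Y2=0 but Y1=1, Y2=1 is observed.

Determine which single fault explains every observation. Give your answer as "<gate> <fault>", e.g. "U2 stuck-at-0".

U8 stuck-at-1

Fault-free values for test 1 (A=1, B=1, C=1, D=1, E=0): U1=1, U2=0, U3=0, U4=1, U5=1, U6=0, U7=1, U8=0, giving Y1=1, Y2=0. Observed Y1=1, Y2=1.
Test 1: faults giving observed Y1=1, Y2=1 are {U8 stuck-at-1}.
Only U8 stuck-at-1 is consistent with every test.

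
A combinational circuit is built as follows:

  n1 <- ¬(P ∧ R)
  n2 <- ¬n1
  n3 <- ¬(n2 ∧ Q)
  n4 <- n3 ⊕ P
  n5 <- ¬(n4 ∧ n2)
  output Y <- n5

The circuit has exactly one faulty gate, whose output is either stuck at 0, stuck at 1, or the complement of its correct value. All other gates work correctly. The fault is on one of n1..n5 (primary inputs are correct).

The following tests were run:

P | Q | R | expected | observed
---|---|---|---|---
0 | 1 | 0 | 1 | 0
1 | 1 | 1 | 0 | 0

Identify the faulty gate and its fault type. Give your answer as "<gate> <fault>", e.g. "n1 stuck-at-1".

n5 stuck-at-0

Fault-free values for test 1 (P=0, Q=1, R=0): n1=1, n2=0, n3=1, n4=1, n5=1, giving Y=1. Observed 0.
Test 1: faults giving observed 0 are {n5 stuck-at-0, n5 inverted output}.
Test 2 (P=1, Q=1, R=1): fault-free n1=0, n2=1, n3=0, n4=1, n5=0 → 0; observed 0. Eliminates n5 inverted output.
Only n5 stuck-at-0 is consistent with every test.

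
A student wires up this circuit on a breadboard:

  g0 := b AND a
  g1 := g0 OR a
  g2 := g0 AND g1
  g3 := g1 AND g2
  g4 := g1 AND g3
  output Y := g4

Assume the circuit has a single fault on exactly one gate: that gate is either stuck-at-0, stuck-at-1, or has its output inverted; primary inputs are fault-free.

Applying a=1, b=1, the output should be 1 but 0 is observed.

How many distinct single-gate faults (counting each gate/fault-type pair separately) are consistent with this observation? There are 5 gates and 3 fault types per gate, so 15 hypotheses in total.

10

Fault-free: g0=1, g1=1, g2=1, g3=1, g4=1 → 1. Observed 0.
  g0: stuck-at-0, inverted output ✓; others ✗
  g1: stuck-at-0, inverted output ✓; others ✗
  g2: stuck-at-0, inverted output ✓; others ✗
  g3: stuck-at-0, inverted output ✓; others ✗
  g4: stuck-at-0, inverted output ✓; others ✗
Consistent faults: {g0 stuck-at-0, g0 inverted output, g1 stuck-at-0, g1 inverted output, g2 stuck-at-0, g2 inverted output, g3 stuck-at-0, g3 inverted output, g4 stuck-at-0, g4 inverted output} — 10 in all.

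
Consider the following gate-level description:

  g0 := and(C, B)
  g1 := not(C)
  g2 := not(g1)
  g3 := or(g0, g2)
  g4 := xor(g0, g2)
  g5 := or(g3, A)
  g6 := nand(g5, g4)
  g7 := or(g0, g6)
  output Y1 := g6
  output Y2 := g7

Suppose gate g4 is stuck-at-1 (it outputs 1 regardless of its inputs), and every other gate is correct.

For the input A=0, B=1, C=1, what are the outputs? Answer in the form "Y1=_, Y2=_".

Y1=0, Y2=1

Propagate with g4 forced: g0=1, g1=0, g2=1, g3=1, g4=1 [stuck-at-1], g5=1, g6=0, g7=1.
So the outputs are Y1=0, Y2=1. (Without the fault they would be Y1=1, Y2=1.)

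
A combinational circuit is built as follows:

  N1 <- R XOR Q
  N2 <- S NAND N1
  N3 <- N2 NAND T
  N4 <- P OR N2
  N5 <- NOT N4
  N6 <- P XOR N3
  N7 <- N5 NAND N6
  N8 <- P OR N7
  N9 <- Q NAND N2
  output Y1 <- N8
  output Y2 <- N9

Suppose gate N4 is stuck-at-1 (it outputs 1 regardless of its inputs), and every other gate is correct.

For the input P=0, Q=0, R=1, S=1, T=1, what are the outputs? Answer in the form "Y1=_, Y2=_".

Y1=1, Y2=1

Propagate with N4 forced: N1=1, N2=0, N3=1, N4=1 [stuck-at-1], N5=0, N6=1, N7=1, N8=1, N9=1.
So the outputs are Y1=1, Y2=1. (Without the fault they would be Y1=0, Y2=1.)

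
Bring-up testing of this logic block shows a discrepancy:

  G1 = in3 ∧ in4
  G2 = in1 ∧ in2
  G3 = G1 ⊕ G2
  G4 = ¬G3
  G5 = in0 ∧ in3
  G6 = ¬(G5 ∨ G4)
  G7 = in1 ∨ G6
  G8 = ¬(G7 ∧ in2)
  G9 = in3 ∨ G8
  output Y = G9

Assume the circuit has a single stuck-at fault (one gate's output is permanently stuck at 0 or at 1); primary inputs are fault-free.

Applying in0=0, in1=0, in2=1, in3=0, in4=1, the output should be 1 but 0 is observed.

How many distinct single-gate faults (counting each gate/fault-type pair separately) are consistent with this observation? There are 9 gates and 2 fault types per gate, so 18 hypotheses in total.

8

Fault-free: G1=0, G2=0, G3=0, G4=1, G5=0, G6=0, G7=0, G8=1, G9=1 → 1. Observed 0.
  G1: stuck-at-1 ✓; others ✗
  G2: stuck-at-1 ✓; others ✗
  G3: stuck-at-1 ✓; others ✗
  G4: stuck-at-0 ✓; others ✗
  G5: none of the 2 fault types match ✗
  G6: stuck-at-1 ✓; others ✗
  G7: stuck-at-1 ✓; others ✗
  G8: stuck-at-0 ✓; others ✗
  G9: stuck-at-0 ✓; others ✗
Consistent faults: {G1 stuck-at-1, G2 stuck-at-1, G3 stuck-at-1, G4 stuck-at-0, G6 stuck-at-1, G7 stuck-at-1, G8 stuck-at-0, G9 stuck-at-0} — 8 in all.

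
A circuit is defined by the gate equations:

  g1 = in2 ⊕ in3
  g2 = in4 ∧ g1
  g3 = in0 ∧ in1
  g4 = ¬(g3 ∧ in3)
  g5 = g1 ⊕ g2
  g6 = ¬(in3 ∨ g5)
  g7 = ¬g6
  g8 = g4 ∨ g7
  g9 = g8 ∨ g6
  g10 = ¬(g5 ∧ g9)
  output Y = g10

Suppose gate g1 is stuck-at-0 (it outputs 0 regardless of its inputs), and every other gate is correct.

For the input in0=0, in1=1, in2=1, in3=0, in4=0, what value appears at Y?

1

Propagate with g1 forced: g1=0 [stuck-at-0], g2=0, g3=0, g4=1, g5=0, g6=1, g7=0, g8=1, g9=1, g10=1.
So Y = 1. (Without the fault it would be 0.)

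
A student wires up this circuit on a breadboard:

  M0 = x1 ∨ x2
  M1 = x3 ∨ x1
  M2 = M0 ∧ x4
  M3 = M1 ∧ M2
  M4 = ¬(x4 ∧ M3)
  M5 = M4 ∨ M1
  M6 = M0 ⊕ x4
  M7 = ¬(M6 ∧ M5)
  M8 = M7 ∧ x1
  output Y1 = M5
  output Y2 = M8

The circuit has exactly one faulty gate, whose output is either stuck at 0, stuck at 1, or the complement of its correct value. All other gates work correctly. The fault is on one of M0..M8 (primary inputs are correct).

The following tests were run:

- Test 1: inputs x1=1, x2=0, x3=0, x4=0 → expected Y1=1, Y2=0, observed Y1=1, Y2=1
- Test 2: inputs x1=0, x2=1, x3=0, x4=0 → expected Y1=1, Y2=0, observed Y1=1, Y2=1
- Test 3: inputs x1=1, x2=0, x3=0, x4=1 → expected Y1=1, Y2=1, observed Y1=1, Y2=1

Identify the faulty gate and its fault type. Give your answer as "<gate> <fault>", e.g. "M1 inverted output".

M8 stuck-at-1

Fault-free values for test 1 (x1=1, x2=0, x3=0, x4=0): M0=1, M1=1, M2=0, M3=0, M4=1, M5=1, M6=1, M7=0, M8=0, giving Y1=1, Y2=0. Observed Y1=1, Y2=1.
Test 1: faults giving observed Y1=1, Y2=1 are {M0 stuck-at-0, M0 inverted output, M6 stuck-at-0, M6 inverted output, M7 stuck-at-1, M7 inverted output, M8 stuck-at-1, M8 inverted output}.
Test 2 (x1=0, x2=1, x3=0, x4=0): fault-free M0=1, M1=0, M2=0, M3=0, M4=1, M5=1, M6=1, M7=0, M8=0 → Y1=1, Y2=0; observed Y1=1, Y2=1. Eliminates M0 stuck-at-0, M0 inverted output, M6 stuck-at-0, M6 inverted output, M7 stuck-at-1, M7 inverted output.
Test 3 (x1=1, x2=0, x3=0, x4=1): fault-free M0=1, M1=1, M2=1, M3=1, M4=0, M5=1, M6=0, M7=1, M8=1 → Y1=1, Y2=1; observed Y1=1, Y2=1. Eliminates M8 inverted output.
Only M8 stuck-at-1 is consistent with every test.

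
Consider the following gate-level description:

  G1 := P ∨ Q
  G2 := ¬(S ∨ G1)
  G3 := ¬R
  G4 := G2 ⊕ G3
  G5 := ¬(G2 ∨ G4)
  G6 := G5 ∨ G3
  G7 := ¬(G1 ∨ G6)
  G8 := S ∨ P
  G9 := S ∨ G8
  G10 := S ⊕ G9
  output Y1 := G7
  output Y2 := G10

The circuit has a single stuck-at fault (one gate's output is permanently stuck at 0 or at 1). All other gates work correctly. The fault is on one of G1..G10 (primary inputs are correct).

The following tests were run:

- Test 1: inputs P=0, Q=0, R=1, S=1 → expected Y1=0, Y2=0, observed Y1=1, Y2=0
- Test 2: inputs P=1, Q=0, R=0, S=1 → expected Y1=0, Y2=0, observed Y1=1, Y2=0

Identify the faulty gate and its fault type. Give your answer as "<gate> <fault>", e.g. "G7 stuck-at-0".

Fault-free values for test 1 (P=0, Q=0, R=1, S=1): G1=0, G2=0, G3=0, G4=0, G5=1, G6=1, G7=0, G8=1, G9=1, G10=0, giving Y1=0, Y2=0. Observed Y1=1, Y2=0.
Test 1: faults giving observed Y1=1, Y2=0 are {G2 stuck-at-1, G4 stuck-at-1, G5 stuck-at-0, G6 stuck-at-0, G7 stuck-at-1}.
Test 2 (P=1, Q=0, R=0, S=1): fault-free G1=1, G2=0, G3=1, G4=1, G5=0, G6=1, G7=0, G8=1, G9=1, G10=0 → Y1=0, Y2=0; observed Y1=1, Y2=0. Eliminates G2 stuck-at-1, G4 stuck-at-1, G5 stuck-at-0, G6 stuck-at-0.
Only G7 stuck-at-1 is consistent with every test.

G7 stuck-at-1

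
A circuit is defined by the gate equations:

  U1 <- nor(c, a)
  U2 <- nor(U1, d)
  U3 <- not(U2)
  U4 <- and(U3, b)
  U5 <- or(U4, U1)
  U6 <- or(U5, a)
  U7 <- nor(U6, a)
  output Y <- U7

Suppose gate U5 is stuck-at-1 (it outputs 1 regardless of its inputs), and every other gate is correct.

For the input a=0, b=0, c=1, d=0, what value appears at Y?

Propagate with U5 forced: U1=0, U2=1, U3=0, U4=0, U5=1 [stuck-at-1], U6=1, U7=0.
So Y = 0. (Without the fault it would be 1.)

0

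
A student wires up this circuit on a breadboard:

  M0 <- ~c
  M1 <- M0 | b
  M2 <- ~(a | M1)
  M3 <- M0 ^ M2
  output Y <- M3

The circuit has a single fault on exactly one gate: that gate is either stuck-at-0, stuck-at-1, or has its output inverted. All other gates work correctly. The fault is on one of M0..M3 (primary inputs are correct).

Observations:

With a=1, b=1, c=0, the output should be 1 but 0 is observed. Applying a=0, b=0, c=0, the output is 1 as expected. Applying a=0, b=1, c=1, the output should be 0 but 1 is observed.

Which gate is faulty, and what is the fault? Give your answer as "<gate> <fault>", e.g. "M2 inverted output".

Fault-free values for test 1 (a=1, b=1, c=0): M0=1, M1=1, M2=0, M3=1, giving Y=1. Observed 0.
Test 1: faults giving observed 0 are {M0 stuck-at-0, M0 inverted output, M2 stuck-at-1, M2 inverted output, M3 stuck-at-0, M3 inverted output}.
Test 2 (a=0, b=0, c=0): fault-free M0=1, M1=1, M2=0, M3=1 → 1; observed 1. Eliminates M2 stuck-at-1, M2 inverted output, M3 stuck-at-0, M3 inverted output.
Test 3 (a=0, b=1, c=1): fault-free M0=0, M1=1, M2=0, M3=0 → 0; observed 1. Eliminates M0 stuck-at-0.
Only M0 inverted output is consistent with every test.

M0 inverted output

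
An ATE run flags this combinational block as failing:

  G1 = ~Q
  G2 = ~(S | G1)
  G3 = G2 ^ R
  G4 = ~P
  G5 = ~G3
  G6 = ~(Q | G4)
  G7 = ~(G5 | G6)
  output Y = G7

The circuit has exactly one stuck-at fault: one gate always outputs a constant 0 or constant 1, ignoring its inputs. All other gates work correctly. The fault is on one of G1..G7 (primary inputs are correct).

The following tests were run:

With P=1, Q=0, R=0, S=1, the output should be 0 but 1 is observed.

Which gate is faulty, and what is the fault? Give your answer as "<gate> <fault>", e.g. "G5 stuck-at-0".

G7 stuck-at-1

Fault-free values for test 1 (P=1, Q=0, R=0, S=1): G1=1, G2=0, G3=0, G4=0, G5=1, G6=1, G7=0, giving Y=0. Observed 1.
Test 1: faults giving observed 1 are {G7 stuck-at-1}.
Only G7 stuck-at-1 is consistent with every test.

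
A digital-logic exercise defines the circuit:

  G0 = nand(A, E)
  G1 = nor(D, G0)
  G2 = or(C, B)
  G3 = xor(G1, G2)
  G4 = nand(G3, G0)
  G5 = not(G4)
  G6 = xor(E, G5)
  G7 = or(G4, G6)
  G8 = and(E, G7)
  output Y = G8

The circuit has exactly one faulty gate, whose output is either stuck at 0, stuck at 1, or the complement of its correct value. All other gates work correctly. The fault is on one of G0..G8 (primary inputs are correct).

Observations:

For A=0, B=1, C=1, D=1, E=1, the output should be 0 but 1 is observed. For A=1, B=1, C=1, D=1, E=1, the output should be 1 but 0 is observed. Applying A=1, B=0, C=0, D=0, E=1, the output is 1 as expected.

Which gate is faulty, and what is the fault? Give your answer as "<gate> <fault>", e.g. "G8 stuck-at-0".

Fault-free values for test 1 (A=0, B=1, C=1, D=1, E=1): G0=1, G1=0, G2=1, G3=1, G4=0, G5=1, G6=0, G7=0, G8=0, giving Y=0. Observed 1.
Test 1: faults giving observed 1 are {G0 stuck-at-0, G0 inverted output, G1 stuck-at-1, G1 inverted output, G2 stuck-at-0, G2 inverted output, G3 stuck-at-0, G3 inverted output, G4 stuck-at-1, G4 inverted output, G5 stuck-at-0, G5 inverted output, G6 stuck-at-1, G6 inverted output, G7 stuck-at-1, G7 inverted output, G8 stuck-at-1, G8 inverted output}.
Test 2 (A=1, B=1, C=1, D=1, E=1): fault-free G0=0, G1=0, G2=1, G3=1, G4=1, G5=0, G6=1, G7=1, G8=1 → 1; observed 0. Eliminates G0 stuck-at-0, G1 stuck-at-1, G1 inverted output, G2 stuck-at-0, G2 inverted output, G3 stuck-at-0, G3 inverted output, G4 stuck-at-1, G5 stuck-at-0, G5 inverted output, G6 stuck-at-1, G6 inverted output, G7 stuck-at-1, G8 stuck-at-1.
Test 3 (A=1, B=0, C=0, D=0, E=1): fault-free G0=0, G1=1, G2=0, G3=1, G4=1, G5=0, G6=1, G7=1, G8=1 → 1; observed 1. Eliminates G4 inverted output, G7 inverted output, G8 inverted output.
Only G0 inverted output is consistent with every test.

G0 inverted output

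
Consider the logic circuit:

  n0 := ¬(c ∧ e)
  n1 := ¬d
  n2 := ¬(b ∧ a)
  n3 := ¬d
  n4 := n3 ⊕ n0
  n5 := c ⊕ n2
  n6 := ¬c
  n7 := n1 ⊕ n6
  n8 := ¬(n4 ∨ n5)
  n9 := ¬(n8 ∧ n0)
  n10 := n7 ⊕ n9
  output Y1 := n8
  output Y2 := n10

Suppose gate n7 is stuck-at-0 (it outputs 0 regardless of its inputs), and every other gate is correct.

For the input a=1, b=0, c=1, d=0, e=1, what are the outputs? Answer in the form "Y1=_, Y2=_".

Y1=0, Y2=1

Propagate with n7 forced: n0=0, n1=1, n2=1, n3=1, n4=1, n5=0, n6=0, n7=0 [stuck-at-0], n8=0, n9=1, n10=1.
So the outputs are Y1=0, Y2=1. (Without the fault they would be Y1=0, Y2=0.)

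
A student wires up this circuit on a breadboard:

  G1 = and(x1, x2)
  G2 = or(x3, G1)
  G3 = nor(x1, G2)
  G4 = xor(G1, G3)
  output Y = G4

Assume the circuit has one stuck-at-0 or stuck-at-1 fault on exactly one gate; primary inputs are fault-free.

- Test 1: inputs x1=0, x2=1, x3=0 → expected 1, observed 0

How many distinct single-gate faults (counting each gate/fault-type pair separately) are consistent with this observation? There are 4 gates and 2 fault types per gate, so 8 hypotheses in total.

Fault-free: G1=0, G2=0, G3=1, G4=1 → 1. Observed 0.
  G1 stuck-at-0: output 1 ✗
  G1 stuck-at-1: output 1 ✗
  G2 stuck-at-0: output 1 ✗
  G2 stuck-at-1: output 0 ✓
  G3 stuck-at-0: output 0 ✓
  G3 stuck-at-1: output 1 ✗
  G4 stuck-at-0: output 0 ✓
  G4 stuck-at-1: output 1 ✗
Consistent faults: {G2 stuck-at-1, G3 stuck-at-0, G4 stuck-at-0} — 3 in all.

3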